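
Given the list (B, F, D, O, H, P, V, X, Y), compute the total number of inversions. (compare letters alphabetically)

2

For each element, count later entries that are smaller:
B: 0
F: 1
D: 0
O: 1
H: 0
P: 0
V: 0
X: 0
Y: 0
Sum: 0 + 1 + 0 + 1 + 0 + 0 + 0 + 0 + 0 = 2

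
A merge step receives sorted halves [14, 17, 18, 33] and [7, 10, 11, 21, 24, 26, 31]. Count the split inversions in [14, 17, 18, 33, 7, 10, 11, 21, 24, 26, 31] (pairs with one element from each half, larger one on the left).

Take each right-half value and tally the left-half values above it:
r = 7: 14, 17, 18, 33 → 4
r = 10: 14, 17, 18, 33 → 4
r = 11: 14, 17, 18, 33 → 4
r = 21: 33 → 1
r = 24: 33 → 1
r = 26: 33 → 1
r = 31: 33 → 1
Cross-inversions: 4 + 4 + 4 + 1 + 1 + 1 + 1 = 16

There are 16 split inversions.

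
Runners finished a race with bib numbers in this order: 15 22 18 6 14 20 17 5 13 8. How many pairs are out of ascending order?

31

Count, for each position, how many later elements it exceeds:
15: 5
22: 8
18: 6
6: 1
14: 3
20: 4
17: 3
5: 0
13: 1
8: 0
Sum: 5 + 8 + 6 + 1 + 3 + 4 + 3 + 0 + 1 + 0 = 31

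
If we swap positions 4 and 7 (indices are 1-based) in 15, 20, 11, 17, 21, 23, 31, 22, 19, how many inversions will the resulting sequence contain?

Positions 4 and 7 hold 17 and 31; after swapping, the array is [15, 20, 11, 31, 21, 23, 17, 22, 19].
Element-by-element contributions:
15: 1
20: 3
11: 0
31: 5
21: 2
23: 3
17: 0
22: 1
19: 0
Sum: 1 + 3 + 0 + 5 + 2 + 3 + 0 + 1 + 0 = 15

15 inversions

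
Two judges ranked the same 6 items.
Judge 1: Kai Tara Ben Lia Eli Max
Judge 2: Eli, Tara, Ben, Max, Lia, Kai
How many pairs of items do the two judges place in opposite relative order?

Assign each item its position (1..6) in the first ordering, then rewrite the second ordering as that position sequence:
positions: Kai→1, Tara→2, Ben→3, Lia→4, Eli→5, Max→6
second ordering as positions: [5, 2, 3, 6, 4, 1]
Discordant pairs = inversions in this position sequence.
5: 2, 3, 4, 1 → 4
2: 1 → 1
3: 1 → 1
6: 4, 1 → 2
4: 1 → 1
1: 0
Total: 4 + 1 + 1 + 2 + 1 + 0 = 9

Discordant pairs: 9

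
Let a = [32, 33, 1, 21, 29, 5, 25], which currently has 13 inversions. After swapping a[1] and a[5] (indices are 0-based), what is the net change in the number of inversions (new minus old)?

-5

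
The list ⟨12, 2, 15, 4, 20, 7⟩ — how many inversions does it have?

6 inversions

Element-by-element contributions:
12 → 2, 4, 7 → 3
2 → none → 0
15 → 4, 7 → 2
4 → none → 0
20 → 7 → 1
7 → none → 0
Sum: 3 + 0 + 2 + 0 + 1 + 0 = 6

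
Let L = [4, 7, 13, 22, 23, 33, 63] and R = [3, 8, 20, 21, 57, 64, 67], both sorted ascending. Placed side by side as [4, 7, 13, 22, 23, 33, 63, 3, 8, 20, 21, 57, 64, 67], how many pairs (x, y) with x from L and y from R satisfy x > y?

For each element r of the right run, count left-run elements greater than r:
r = 3: 4, 7, 13, 22, 23, 33, 63 → 7
r = 8: 13, 22, 23, 33, 63 → 5
r = 20: 22, 23, 33, 63 → 4
r = 21: 22, 23, 33, 63 → 4
r = 57: 63 → 1
r = 64: none → 0
r = 67: none → 0
Cross-inversions: 7 + 5 + 4 + 4 + 1 + 0 + 0 = 21

21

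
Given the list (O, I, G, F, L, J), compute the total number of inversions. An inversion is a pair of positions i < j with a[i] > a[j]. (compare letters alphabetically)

9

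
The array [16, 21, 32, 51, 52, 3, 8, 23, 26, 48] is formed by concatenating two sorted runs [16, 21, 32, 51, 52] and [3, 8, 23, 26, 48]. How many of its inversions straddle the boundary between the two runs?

There are 18 cross-inversions.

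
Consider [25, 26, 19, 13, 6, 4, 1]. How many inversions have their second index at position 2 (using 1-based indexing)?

0 such elements

The element at index 2 is 26.
Elements before it: 25
None of them are larger than 26.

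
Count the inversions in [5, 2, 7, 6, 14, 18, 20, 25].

Sweep left to right; for each value list the smaller values that follow it:
5: 1
2: 0
7: 1
6: 0
14: 0
18: 0
20: 0
25: 0
Sum: 1 + 0 + 1 + 0 + 0 + 0 + 0 + 0 = 2

2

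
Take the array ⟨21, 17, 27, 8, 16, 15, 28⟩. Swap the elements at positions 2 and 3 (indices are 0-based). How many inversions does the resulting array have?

Positions 2 and 3 hold 27 and 8; after swapping, the array is [21, 17, 8, 27, 16, 15, 28].
Count, for each position, how many later elements it exceeds:
21 → 17, 8, 16, 15 → 4
17 → 8, 16, 15 → 3
8 → none → 0
27 → 16, 15 → 2
16 → 15 → 1
15 → none → 0
28 → none → 0
Sum: 4 + 3 + 0 + 2 + 1 + 0 + 0 = 10

10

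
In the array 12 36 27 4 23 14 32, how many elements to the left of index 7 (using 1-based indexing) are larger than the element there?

The element at index 7 is 32.
Elements before it: 12, 36, 27, 4, 23, 14
Those larger than 32: 36

1 such element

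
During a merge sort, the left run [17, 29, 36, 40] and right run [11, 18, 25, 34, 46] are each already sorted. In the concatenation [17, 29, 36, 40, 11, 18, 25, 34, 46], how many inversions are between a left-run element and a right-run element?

12

Take each right-half value and tally the left-half values above it:
r = 11: 17, 29, 36, 40 → 4
r = 18: 29, 36, 40 → 3
r = 25: 29, 36, 40 → 3
r = 34: 36, 40 → 2
r = 46: none → 0
Cross-inversions: 4 + 3 + 3 + 2 + 0 = 12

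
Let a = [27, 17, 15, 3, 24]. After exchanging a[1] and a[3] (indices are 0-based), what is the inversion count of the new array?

There are 4 inversions.

Positions 1 and 3 hold 17 and 3; after swapping, the array is [27, 3, 15, 17, 24].
For each element, count later entries that are smaller:
27: 4
3: 0
15: 0
17: 0
24: 0
Sum: 4 + 0 + 0 + 0 + 0 = 4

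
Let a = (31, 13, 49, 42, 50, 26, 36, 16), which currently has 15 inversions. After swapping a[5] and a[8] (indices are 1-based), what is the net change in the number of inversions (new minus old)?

-5

Positions 5 and 8 hold 50 and 16; after swapping, the array is [31, 13, 49, 42, 16, 26, 36, 50].
Count, for each position, how many later elements it exceeds:
31 → 13, 16, 26 → 3
13 → none → 0
49 → 42, 16, 26, 36 → 4
42 → 16, 26, 36 → 3
16 → none → 0
26 → none → 0
36 → none → 0
50 → none → 0
Sum: 3 + 0 + 4 + 3 + 0 + 0 + 0 + 0 = 10
Change: 10 − 15 = -5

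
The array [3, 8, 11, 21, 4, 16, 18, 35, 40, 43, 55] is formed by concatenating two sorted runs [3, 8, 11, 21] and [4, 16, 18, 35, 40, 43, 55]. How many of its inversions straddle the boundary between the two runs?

5

For each element r of the right run, count left-run elements greater than r:
r = 4: 8, 11, 21 → 3
r = 16: 21 → 1
r = 18: 21 → 1
r = 35: none → 0
r = 40: none → 0
r = 43: none → 0
r = 55: none → 0
Cross-inversions: 3 + 1 + 1 + 0 + 0 + 0 + 0 = 5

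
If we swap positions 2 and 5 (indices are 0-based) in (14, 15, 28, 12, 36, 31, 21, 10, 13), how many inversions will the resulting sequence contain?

Positions 2 and 5 hold 28 and 31; after swapping, the array is [14, 15, 31, 12, 36, 28, 21, 10, 13].
Sweep left to right; for each value list the smaller values that follow it:
14: 3
15: 3
31: 5
12: 1
36: 4
28: 3
21: 2
10: 0
13: 0
Sum: 3 + 3 + 5 + 1 + 4 + 3 + 2 + 0 + 0 = 21

21 inversions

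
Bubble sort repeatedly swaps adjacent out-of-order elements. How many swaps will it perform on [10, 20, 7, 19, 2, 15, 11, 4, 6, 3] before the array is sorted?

Minimum adjacent swaps = number of inversions (each swap of adjacent out-of-order elements removes one inversion and no swap can remove more).
Count inversions — for each element, later elements that are smaller:
10: 7, 2, 4, 6, 3 → 5
20: 7, 19, 2, 15, 11, 4, 6, 3 → 8
7: 2, 4, 6, 3 → 4
19: 2, 15, 11, 4, 6, 3 → 6
2: none → 0
15: 11, 4, 6, 3 → 4
11: 4, 6, 3 → 3
4: 3 → 1
6: 3 → 1
3: none → 0
Total inversions: 5 + 8 + 4 + 6 + 0 + 4 + 3 + 1 + 1 + 0 = 32

32 swaps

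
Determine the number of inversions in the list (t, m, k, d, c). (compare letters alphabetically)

10 out-of-order pairs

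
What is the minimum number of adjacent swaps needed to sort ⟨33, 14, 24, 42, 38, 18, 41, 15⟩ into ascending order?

14

Each adjacent swap fixes exactly one inversion, so the minimum swap count equals the number of inversions.
Count inversions — for each element, later elements that are smaller:
33: 14, 24, 18, 15 → 4
14: none → 0
24: 18, 15 → 2
42: 38, 18, 41, 15 → 4
38: 18, 15 → 2
18: 15 → 1
41: 15 → 1
15: none → 0
Total inversions: 4 + 0 + 2 + 4 + 2 + 1 + 1 + 0 = 14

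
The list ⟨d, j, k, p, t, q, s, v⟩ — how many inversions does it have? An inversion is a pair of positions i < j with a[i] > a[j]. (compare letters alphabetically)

2

Sweep left to right; for each value list the smaller values that follow it:
d: 0
j: 0
k: 0
p: 0
t: 2
q: 0
s: 0
v: 0
Sum: 0 + 0 + 0 + 0 + 2 + 0 + 0 + 0 = 2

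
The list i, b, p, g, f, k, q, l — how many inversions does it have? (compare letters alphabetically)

Count, for each position, how many later elements it exceeds:
i → b, g, f → 3
b → none → 0
p → g, f, k, l → 4
g → f → 1
f → none → 0
k → none → 0
q → l → 1
l → none → 0
Sum: 3 + 0 + 4 + 1 + 0 + 0 + 1 + 0 = 9

9 inversions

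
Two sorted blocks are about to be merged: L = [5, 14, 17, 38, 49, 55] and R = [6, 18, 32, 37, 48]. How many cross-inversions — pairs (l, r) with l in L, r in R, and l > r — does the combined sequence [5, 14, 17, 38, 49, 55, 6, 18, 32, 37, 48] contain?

Take each right-half value and tally the left-half values above it:
r = 6: 14, 17, 38, 49, 55 → 5
r = 18: 38, 49, 55 → 3
r = 32: 38, 49, 55 → 3
r = 37: 38, 49, 55 → 3
r = 48: 49, 55 → 2
Cross-inversions: 5 + 3 + 3 + 3 + 2 = 16

16 cross-inversions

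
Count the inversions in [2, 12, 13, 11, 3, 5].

Sweep left to right; for each value list the smaller values that follow it:
2 → none → 0
12 → 11, 3, 5 → 3
13 → 11, 3, 5 → 3
11 → 3, 5 → 2
3 → none → 0
5 → none → 0
Sum: 0 + 3 + 3 + 2 + 0 + 0 = 8

8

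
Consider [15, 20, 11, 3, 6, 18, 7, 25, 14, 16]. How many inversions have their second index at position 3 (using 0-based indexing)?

The element at index 3 is 3.
Elements before it: 15, 20, 11
Those larger than 3: 15, 20, 11

3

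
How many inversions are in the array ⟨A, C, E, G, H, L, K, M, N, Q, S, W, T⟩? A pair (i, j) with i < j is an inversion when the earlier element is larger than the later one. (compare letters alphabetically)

Sweep left to right; for each value list the smaller values that follow it:
A → none → 0
C → none → 0
E → none → 0
G → none → 0
H → none → 0
L → K → 1
K → none → 0
M → none → 0
N → none → 0
Q → none → 0
S → none → 0
W → T → 1
T → none → 0
Sum: 0 + 0 + 0 + 0 + 0 + 1 + 0 + 0 + 0 + 0 + 0 + 1 + 0 = 2

2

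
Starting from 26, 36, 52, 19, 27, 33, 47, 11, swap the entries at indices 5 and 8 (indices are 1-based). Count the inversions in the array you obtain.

14 inversions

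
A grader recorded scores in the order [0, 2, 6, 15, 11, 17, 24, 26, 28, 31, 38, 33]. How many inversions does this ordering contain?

2

Count, for each position, how many later elements it exceeds:
0: 0
2: 0
6: 0
15: 1
11: 0
17: 0
24: 0
26: 0
28: 0
31: 0
38: 1
33: 0
Sum: 0 + 0 + 0 + 1 + 0 + 0 + 0 + 0 + 0 + 0 + 1 + 0 = 2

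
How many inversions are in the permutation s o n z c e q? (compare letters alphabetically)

Count, for each position, how many later elements it exceeds:
s → o, n, c, e, q → 5
o → n, c, e → 3
n → c, e → 2
z → c, e, q → 3
c → none → 0
e → none → 0
q → none → 0
Sum: 5 + 3 + 2 + 3 + 0 + 0 + 0 = 13

Inversions: 13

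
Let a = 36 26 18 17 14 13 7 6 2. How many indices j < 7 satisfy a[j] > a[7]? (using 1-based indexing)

The element at index 7 is 7.
Elements before it: 36, 26, 18, 17, 14, 13
Those larger than 7: 36, 26, 18, 17, 14, 13

6 such elements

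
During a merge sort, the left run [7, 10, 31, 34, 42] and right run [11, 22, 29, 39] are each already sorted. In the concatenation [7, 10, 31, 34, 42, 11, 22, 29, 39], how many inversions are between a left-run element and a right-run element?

For each element r of the right run, count left-run elements greater than r:
r = 11: 31, 34, 42 → 3
r = 22: 31, 34, 42 → 3
r = 29: 31, 34, 42 → 3
r = 39: 42 → 1
Cross-inversions: 3 + 3 + 3 + 1 = 10

10 split inversions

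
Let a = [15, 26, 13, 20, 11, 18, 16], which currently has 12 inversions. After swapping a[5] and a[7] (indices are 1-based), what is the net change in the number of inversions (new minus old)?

+1

Positions 5 and 7 hold 11 and 16; after swapping, the array is [15, 26, 13, 20, 16, 18, 11].
Count, for each position, how many later elements it exceeds:
15 → 13, 11 → 2
26 → 13, 20, 16, 18, 11 → 5
13 → 11 → 1
20 → 16, 18, 11 → 3
16 → 11 → 1
18 → 11 → 1
11 → none → 0
Sum: 2 + 5 + 1 + 3 + 1 + 1 + 0 = 13
Change: 13 − 12 = +1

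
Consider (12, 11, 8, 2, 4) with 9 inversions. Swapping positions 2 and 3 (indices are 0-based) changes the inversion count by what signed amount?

Positions 2 and 3 hold 8 and 2; after swapping, the array is [12, 11, 2, 8, 4].
Sweep left to right; for each value list the smaller values that follow it:
12: 4
11: 3
2: 0
8: 1
4: 0
Sum: 4 + 3 + 0 + 1 + 0 = 8
Change: 8 − 9 = -1

-1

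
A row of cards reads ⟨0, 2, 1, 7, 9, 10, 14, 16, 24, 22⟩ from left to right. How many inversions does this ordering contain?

For each element, count later entries that are smaller:
0 → none → 0
2 → 1 → 1
1 → none → 0
7 → none → 0
9 → none → 0
10 → none → 0
14 → none → 0
16 → none → 0
24 → 22 → 1
22 → none → 0
Sum: 0 + 1 + 0 + 0 + 0 + 0 + 0 + 0 + 1 + 0 = 2

There are 2 inversions.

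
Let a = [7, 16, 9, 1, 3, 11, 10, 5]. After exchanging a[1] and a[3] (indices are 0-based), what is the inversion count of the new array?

Positions 1 and 3 hold 16 and 1; after swapping, the array is [7, 1, 9, 16, 3, 11, 10, 5].
Element-by-element contributions:
7: 3
1: 0
9: 2
16: 4
3: 0
11: 2
10: 1
5: 0
Sum: 3 + 0 + 2 + 4 + 0 + 2 + 1 + 0 = 12

Inversions: 12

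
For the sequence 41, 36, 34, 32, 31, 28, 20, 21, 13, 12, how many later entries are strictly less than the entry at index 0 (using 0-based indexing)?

The element at index 0 is 41.
Elements after it: 36, 34, 32, 31, 28, 20, 21, 13, 12
Those smaller than 41: 36, 34, 32, 31, 28, 20, 21, 13, 12

9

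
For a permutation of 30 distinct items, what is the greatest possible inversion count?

435 inversions

The maximum occurs when the array is in strictly decreasing order: every one of the C(30, 2) pairs is inverted.
C(30, 2) = 30·29/2 = 435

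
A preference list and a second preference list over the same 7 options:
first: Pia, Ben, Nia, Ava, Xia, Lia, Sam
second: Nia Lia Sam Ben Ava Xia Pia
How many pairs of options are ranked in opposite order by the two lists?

13

Assign each item its position (1..7) in the first ordering, then rewrite the second ordering as that position sequence:
positions: Pia→1, Ben→2, Nia→3, Ava→4, Xia→5, Lia→6, Sam→7
second ordering as positions: [3, 6, 7, 2, 4, 5, 1]
Discordant pairs = inversions in this position sequence.
3: 2, 1 → 2
6: 2, 4, 5, 1 → 4
7: 2, 4, 5, 1 → 4
2: 1 → 1
4: 1 → 1
5: 1 → 1
1: 0
Total: 2 + 4 + 4 + 1 + 1 + 1 + 0 = 13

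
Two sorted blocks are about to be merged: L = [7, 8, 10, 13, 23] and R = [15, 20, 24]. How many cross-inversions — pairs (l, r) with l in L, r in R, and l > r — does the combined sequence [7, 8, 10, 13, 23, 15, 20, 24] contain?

2

Count, for every r in R, how many entries of L exceed r:
r = 15: 23 → 1
r = 20: 23 → 1
r = 24: none → 0
Cross-inversions: 1 + 1 + 0 = 2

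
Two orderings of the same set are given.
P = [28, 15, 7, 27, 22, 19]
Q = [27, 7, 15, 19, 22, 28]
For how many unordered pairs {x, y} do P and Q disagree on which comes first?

9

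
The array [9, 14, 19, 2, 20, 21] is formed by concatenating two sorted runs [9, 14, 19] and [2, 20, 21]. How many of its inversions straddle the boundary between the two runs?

There are 3 split inversions.

For each element r of the right run, count left-run elements greater than r:
r = 2: 9, 14, 19 → 3
r = 20: none → 0
r = 21: none → 0
Cross-inversions: 3 + 0 + 0 = 3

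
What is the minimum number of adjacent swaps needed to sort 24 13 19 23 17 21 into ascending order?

8

Minimum adjacent swaps = number of inversions (each swap of adjacent out-of-order elements removes one inversion and no swap can remove more).
Count inversions — for each element, later elements that are smaller:
24: 13, 19, 23, 17, 21 → 5
13: none → 0
19: 17 → 1
23: 17, 21 → 2
17: none → 0
21: none → 0
Total inversions: 5 + 0 + 1 + 2 + 0 + 0 = 8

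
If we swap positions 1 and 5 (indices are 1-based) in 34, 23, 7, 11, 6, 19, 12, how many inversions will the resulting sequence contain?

Positions 1 and 5 hold 34 and 6; after swapping, the array is [6, 23, 7, 11, 34, 19, 12].
Element-by-element contributions:
6 → none → 0
23 → 7, 11, 19, 12 → 4
7 → none → 0
11 → none → 0
34 → 19, 12 → 2
19 → 12 → 1
12 → none → 0
Sum: 0 + 4 + 0 + 0 + 2 + 1 + 0 = 7

7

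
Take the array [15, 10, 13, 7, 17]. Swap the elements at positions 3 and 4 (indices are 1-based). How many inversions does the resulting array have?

Positions 3 and 4 hold 13 and 7; after swapping, the array is [15, 10, 7, 13, 17].
Sweep left to right; for each value list the smaller values that follow it:
15 → 10, 7, 13 → 3
10 → 7 → 1
7 → none → 0
13 → none → 0
17 → none → 0
Sum: 3 + 1 + 0 + 0 + 0 = 4

There are 4 inversions.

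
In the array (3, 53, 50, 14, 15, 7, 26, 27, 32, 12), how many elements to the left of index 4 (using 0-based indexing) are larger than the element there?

2

The element at index 4 is 15.
Elements before it: 3, 53, 50, 14
Those larger than 15: 53, 50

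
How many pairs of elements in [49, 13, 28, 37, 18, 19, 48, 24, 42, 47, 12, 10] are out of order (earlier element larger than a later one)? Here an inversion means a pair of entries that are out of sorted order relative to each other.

39 inversions

Count, for each position, how many later elements it exceeds:
49: 11
13: 2
28: 5
37: 5
18: 2
19: 2
48: 5
24: 2
42: 2
47: 2
12: 1
10: 0
Sum: 11 + 2 + 5 + 5 + 2 + 2 + 5 + 2 + 2 + 2 + 1 + 0 = 39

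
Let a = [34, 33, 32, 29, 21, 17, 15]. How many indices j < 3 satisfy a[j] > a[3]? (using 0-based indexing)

The element at index 3 is 29.
Elements before it: 34, 33, 32
Those larger than 29: 34, 33, 32

3 such elements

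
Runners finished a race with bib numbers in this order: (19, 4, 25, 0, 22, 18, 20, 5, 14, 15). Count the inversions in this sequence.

25

Element-by-element contributions:
19: 6
4: 1
25: 7
0: 0
22: 5
18: 3
20: 3
5: 0
14: 0
15: 0
Sum: 6 + 1 + 7 + 0 + 5 + 3 + 3 + 0 + 0 + 0 = 25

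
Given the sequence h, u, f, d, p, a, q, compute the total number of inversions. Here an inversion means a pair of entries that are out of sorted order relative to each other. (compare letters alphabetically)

12

Inversion pairs (indices are 0-based):
(0,2): h > f
(0,3): h > d
(0,5): h > a
(1,2): u > f
(1,3): u > d
(1,4): u > p
(1,5): u > a
(1,6): u > q
(2,3): f > d
(2,5): f > a
(3,5): d > a
(4,5): p > a
That's 12 pairs.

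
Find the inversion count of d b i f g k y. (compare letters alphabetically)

3

Listing every pair i<j with a[i]>a[j] (using 1-based positions):
(1,2): d > b
(3,4): i > f
(3,5): i > g
That's 3 pairs.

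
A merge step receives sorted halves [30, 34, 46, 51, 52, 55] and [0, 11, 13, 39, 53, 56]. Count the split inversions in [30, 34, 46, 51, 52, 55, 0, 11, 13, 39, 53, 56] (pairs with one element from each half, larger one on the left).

23 cross-inversions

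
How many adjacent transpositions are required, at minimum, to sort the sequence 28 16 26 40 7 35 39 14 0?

22 swaps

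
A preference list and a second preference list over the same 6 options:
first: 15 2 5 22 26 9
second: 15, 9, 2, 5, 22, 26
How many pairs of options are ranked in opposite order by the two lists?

4 pairs

Assign each item its position (1..6) in the first ordering, then rewrite the second ordering as that position sequence:
positions: 15→1, 2→2, 5→3, 22→4, 26→5, 9→6
second ordering as positions: [1, 6, 2, 3, 4, 5]
Discordant pairs = inversions in this position sequence.
1: 0
6: 2, 3, 4, 5 → 4
2: 0
3: 0
4: 0
5: 0
Total: 0 + 4 + 0 + 0 + 0 + 0 = 4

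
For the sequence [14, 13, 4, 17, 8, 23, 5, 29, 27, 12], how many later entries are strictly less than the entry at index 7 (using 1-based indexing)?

0

The element at index 7 is 5.
Elements after it: 29, 27, 12
None of them are smaller than 5.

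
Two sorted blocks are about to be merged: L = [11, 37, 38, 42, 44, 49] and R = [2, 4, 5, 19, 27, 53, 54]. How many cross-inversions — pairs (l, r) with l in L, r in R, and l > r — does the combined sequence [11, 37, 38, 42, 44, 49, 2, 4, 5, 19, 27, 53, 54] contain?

28

For each element r of the right run, count left-run elements greater than r:
r = 2: 11, 37, 38, 42, 44, 49 → 6
r = 4: 11, 37, 38, 42, 44, 49 → 6
r = 5: 11, 37, 38, 42, 44, 49 → 6
r = 19: 37, 38, 42, 44, 49 → 5
r = 27: 37, 38, 42, 44, 49 → 5
r = 53: none → 0
r = 54: none → 0
Cross-inversions: 6 + 6 + 6 + 5 + 5 + 0 + 0 = 28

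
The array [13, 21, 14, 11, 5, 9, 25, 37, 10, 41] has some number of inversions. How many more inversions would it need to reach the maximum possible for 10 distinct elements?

Maximum inversions for 10 distinct elements is C(10, 2) = 10·9/2 = 45.
Current inversions — for each element, count later smaller elements:
13: 4
21: 5
14: 4
11: 3
5: 0
9: 0
25: 1
37: 1
10: 0
41: 0
Current total: 4 + 5 + 4 + 3 + 0 + 0 + 1 + 1 + 0 + 0 = 18
Shortfall: 45 − 18 = 27

27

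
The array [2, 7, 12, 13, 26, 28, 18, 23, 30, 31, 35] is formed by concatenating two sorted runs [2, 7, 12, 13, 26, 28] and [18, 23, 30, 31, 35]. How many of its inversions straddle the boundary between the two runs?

Split inversions: 4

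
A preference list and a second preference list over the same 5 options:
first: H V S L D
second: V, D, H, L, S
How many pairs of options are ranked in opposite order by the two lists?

5

Assign each item its position (1..5) in the first ordering, then rewrite the second ordering as that position sequence:
positions: H→1, V→2, S→3, L→4, D→5
second ordering as positions: [2, 5, 1, 4, 3]
Discordant pairs = inversions in this position sequence.
2: 1 → 1
5: 1, 4, 3 → 3
1: 0
4: 3 → 1
3: 0
Total: 1 + 3 + 0 + 1 + 0 = 5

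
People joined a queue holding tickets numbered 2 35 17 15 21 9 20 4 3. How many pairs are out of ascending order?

23

Element-by-element contributions:
2 → none → 0
35 → 17, 15, 21, 9, 20, 4, 3 → 7
17 → 15, 9, 4, 3 → 4
15 → 9, 4, 3 → 3
21 → 9, 20, 4, 3 → 4
9 → 4, 3 → 2
20 → 4, 3 → 2
4 → 3 → 1
3 → none → 0
Sum: 0 + 7 + 4 + 3 + 4 + 2 + 2 + 1 + 0 = 23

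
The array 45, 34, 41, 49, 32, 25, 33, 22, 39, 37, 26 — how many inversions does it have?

Sweep left to right; for each value list the smaller values that follow it:
45: 9
34: 5
41: 7
49: 7
32: 3
25: 1
33: 2
22: 0
39: 2
37: 1
26: 0
Sum: 9 + 5 + 7 + 7 + 3 + 1 + 2 + 0 + 2 + 1 + 0 = 37

37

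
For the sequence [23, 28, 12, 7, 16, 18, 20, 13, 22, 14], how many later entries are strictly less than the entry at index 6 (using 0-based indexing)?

The element at index 6 is 20.
Elements after it: 13, 22, 14
Those smaller than 20: 13, 14

2 such elements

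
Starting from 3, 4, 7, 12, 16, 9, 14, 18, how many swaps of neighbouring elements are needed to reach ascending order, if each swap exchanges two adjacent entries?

Minimum adjacent swaps = number of inversions (each swap of adjacent out-of-order elements removes one inversion and no swap can remove more).
Count inversions — for each element, later elements that are smaller:
3: none → 0
4: none → 0
7: none → 0
12: 9 → 1
16: 9, 14 → 2
9: none → 0
14: none → 0
18: none → 0
Total inversions: 0 + 0 + 0 + 1 + 2 + 0 + 0 + 0 = 3

3 swaps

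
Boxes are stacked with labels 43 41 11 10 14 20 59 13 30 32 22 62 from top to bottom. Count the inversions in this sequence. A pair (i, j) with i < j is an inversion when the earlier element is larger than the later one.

Count, for each position, how many later elements it exceeds:
43: 9
41: 8
11: 1
10: 0
14: 1
20: 1
59: 4
13: 0
30: 1
32: 1
22: 0
62: 0
Sum: 9 + 8 + 1 + 0 + 1 + 1 + 4 + 0 + 1 + 1 + 0 + 0 = 26

Inversions: 26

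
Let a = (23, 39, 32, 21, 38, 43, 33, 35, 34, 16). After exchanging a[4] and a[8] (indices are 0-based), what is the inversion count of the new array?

Positions 4 and 8 hold 38 and 34; after swapping, the array is [23, 39, 32, 21, 34, 43, 33, 35, 38, 16].
Count, for each position, how many later elements it exceeds:
23 → 21, 16 → 2
39 → 32, 21, 34, 33, 35, 38, 16 → 7
32 → 21, 16 → 2
21 → 16 → 1
34 → 33, 16 → 2
43 → 33, 35, 38, 16 → 4
33 → 16 → 1
35 → 16 → 1
38 → 16 → 1
16 → none → 0
Sum: 2 + 7 + 2 + 1 + 2 + 4 + 1 + 1 + 1 + 0 = 21

Inversions: 21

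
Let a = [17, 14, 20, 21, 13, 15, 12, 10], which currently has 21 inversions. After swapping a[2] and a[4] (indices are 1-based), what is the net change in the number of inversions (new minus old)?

+3

Positions 2 and 4 hold 14 and 21; after swapping, the array is [17, 21, 20, 14, 13, 15, 12, 10].
Count, for each position, how many later elements it exceeds:
17 → 14, 13, 15, 12, 10 → 5
21 → 20, 14, 13, 15, 12, 10 → 6
20 → 14, 13, 15, 12, 10 → 5
14 → 13, 12, 10 → 3
13 → 12, 10 → 2
15 → 12, 10 → 2
12 → 10 → 1
10 → none → 0
Sum: 5 + 6 + 5 + 3 + 2 + 2 + 1 + 0 = 24
Change: 24 − 21 = +3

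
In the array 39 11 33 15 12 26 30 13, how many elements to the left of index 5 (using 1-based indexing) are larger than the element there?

3 such elements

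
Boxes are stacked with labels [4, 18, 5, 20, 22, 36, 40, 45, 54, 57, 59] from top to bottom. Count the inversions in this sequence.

1

Sweep left to right; for each value list the smaller values that follow it:
4: 0
18: 1
5: 0
20: 0
22: 0
36: 0
40: 0
45: 0
54: 0
57: 0
59: 0
Sum: 0 + 1 + 0 + 0 + 0 + 0 + 0 + 0 + 0 + 0 + 0 = 1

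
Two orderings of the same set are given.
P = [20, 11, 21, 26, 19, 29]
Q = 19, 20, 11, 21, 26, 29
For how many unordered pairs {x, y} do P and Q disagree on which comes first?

4

Assign each item its position (1..6) in the first ordering, then rewrite the second ordering as that position sequence:
positions: 20→1, 11→2, 21→3, 26→4, 19→5, 29→6
second ordering as positions: [5, 1, 2, 3, 4, 6]
Discordant pairs = inversions in this position sequence.
5: 1, 2, 3, 4 → 4
1: 0
2: 0
3: 0
4: 0
6: 0
Total: 4 + 0 + 0 + 0 + 0 + 0 = 4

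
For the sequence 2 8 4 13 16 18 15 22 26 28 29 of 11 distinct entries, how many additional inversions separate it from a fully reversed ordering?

Maximum inversions for 11 distinct elements is C(11, 2) = 11·10/2 = 55.
Current inversions — for each element, count later smaller elements:
2: 0
8: 1
4: 0
13: 0
16: 1
18: 1
15: 0
22: 0
26: 0
28: 0
29: 0
Current total: 0 + 1 + 0 + 0 + 1 + 1 + 0 + 0 + 0 + 0 + 0 = 3
Shortfall: 55 − 3 = 52

52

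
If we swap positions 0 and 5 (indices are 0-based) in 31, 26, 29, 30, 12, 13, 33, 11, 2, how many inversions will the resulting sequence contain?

There are 19 inversions.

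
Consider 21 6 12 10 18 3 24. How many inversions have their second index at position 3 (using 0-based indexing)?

2

The element at index 3 is 10.
Elements before it: 21, 6, 12
Those larger than 10: 21, 12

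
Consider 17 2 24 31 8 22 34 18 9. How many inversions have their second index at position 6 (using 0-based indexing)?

0

The element at index 6 is 34.
Elements before it: 17, 2, 24, 31, 8, 22
None of them are larger than 34.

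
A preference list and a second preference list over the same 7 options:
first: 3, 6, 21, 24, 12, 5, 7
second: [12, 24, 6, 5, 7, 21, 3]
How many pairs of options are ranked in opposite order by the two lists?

Assign each item its position (1..7) in the first ordering, then rewrite the second ordering as that position sequence:
positions: 3→1, 6→2, 21→3, 24→4, 12→5, 5→6, 7→7
second ordering as positions: [5, 4, 2, 6, 7, 3, 1]
Discordant pairs = inversions in this position sequence.
5: 4, 2, 3, 1 → 4
4: 2, 3, 1 → 3
2: 1 → 1
6: 3, 1 → 2
7: 3, 1 → 2
3: 1 → 1
1: 0
Total: 4 + 3 + 1 + 2 + 2 + 1 + 0 = 13

13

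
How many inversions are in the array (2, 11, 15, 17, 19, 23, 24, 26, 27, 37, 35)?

Element-by-element contributions:
2: 0
11: 0
15: 0
17: 0
19: 0
23: 0
24: 0
26: 0
27: 0
37: 1
35: 0
Sum: 0 + 0 + 0 + 0 + 0 + 0 + 0 + 0 + 0 + 1 + 0 = 1

1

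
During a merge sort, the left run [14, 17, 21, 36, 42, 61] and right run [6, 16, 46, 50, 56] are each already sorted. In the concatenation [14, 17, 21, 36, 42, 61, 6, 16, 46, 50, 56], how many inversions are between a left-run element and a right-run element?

For each element r of the right run, count left-run elements greater than r:
r = 6: 14, 17, 21, 36, 42, 61 → 6
r = 16: 17, 21, 36, 42, 61 → 5
r = 46: 61 → 1
r = 50: 61 → 1
r = 56: 61 → 1
Cross-inversions: 6 + 5 + 1 + 1 + 1 = 14

Cross-inversions: 14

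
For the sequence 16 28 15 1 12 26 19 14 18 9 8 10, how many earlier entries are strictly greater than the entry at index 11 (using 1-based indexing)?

The element at index 11 is 8.
Elements before it: 16, 28, 15, 1, 12, 26, 19, 14, 18, 9
Those larger than 8: 16, 28, 15, 12, 26, 19, 14, 18, 9

9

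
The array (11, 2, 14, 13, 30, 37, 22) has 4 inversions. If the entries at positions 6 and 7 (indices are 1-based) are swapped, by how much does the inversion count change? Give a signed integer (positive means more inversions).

Positions 6 and 7 hold 37 and 22; after swapping, the array is [11, 2, 14, 13, 30, 22, 37].
Sweep left to right; for each value list the smaller values that follow it:
11 → 2 → 1
2 → none → 0
14 → 13 → 1
13 → none → 0
30 → 22 → 1
22 → none → 0
37 → none → 0
Sum: 1 + 0 + 1 + 0 + 1 + 0 + 0 = 3
Change: 3 − 4 = -1

-1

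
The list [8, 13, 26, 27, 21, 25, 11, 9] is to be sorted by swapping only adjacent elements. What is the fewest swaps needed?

15

Each adjacent swap fixes exactly one inversion, so the minimum swap count equals the number of inversions.
Count inversions — for each element, later elements that are smaller:
8: none → 0
13: 11, 9 → 2
26: 21, 25, 11, 9 → 4
27: 21, 25, 11, 9 → 4
21: 11, 9 → 2
25: 11, 9 → 2
11: 9 → 1
9: none → 0
Total inversions: 0 + 2 + 4 + 4 + 2 + 2 + 1 + 0 = 15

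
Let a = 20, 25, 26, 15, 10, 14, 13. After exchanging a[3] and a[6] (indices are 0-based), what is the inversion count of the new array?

13

Positions 3 and 6 hold 15 and 13; after swapping, the array is [20, 25, 26, 13, 10, 14, 15].
Element-by-element contributions:
20 → 13, 10, 14, 15 → 4
25 → 13, 10, 14, 15 → 4
26 → 13, 10, 14, 15 → 4
13 → 10 → 1
10 → none → 0
14 → none → 0
15 → none → 0
Sum: 4 + 4 + 4 + 1 + 0 + 0 + 0 = 13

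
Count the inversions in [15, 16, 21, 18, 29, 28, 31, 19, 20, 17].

17

Element-by-element contributions:
15 → none → 0
16 → none → 0
21 → 18, 19, 20, 17 → 4
18 → 17 → 1
29 → 28, 19, 20, 17 → 4
28 → 19, 20, 17 → 3
31 → 19, 20, 17 → 3
19 → 17 → 1
20 → 17 → 1
17 → none → 0
Sum: 0 + 0 + 4 + 1 + 4 + 3 + 3 + 1 + 1 + 0 = 17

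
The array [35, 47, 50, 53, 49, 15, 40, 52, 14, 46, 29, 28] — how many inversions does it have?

Sweep left to right; for each value list the smaller values that follow it:
35: 4
47: 6
50: 7
53: 8
49: 6
15: 1
40: 3
52: 4
14: 0
46: 2
29: 1
28: 0
Sum: 4 + 6 + 7 + 8 + 6 + 1 + 3 + 4 + 0 + 2 + 1 + 0 = 42

42 inversions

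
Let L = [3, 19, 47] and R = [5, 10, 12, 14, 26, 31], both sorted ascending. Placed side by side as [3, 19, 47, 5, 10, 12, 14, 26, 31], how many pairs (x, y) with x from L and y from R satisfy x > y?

Count, for every r in R, how many entries of L exceed r:
r = 5: 19, 47 → 2
r = 10: 19, 47 → 2
r = 12: 19, 47 → 2
r = 14: 19, 47 → 2
r = 26: 47 → 1
r = 31: 47 → 1
Cross-inversions: 2 + 2 + 2 + 2 + 1 + 1 = 10

10 cross-inversions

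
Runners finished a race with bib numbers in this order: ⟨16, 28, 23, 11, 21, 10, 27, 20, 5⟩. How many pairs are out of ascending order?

Sweep left to right; for each value list the smaller values that follow it:
16: 3
28: 7
23: 5
11: 2
21: 3
10: 1
27: 2
20: 1
5: 0
Sum: 3 + 7 + 5 + 2 + 3 + 1 + 2 + 1 + 0 = 24

24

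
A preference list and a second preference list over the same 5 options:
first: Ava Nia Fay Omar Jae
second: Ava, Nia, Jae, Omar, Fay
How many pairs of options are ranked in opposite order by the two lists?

3 pairs

Assign each item its position (1..5) in the first ordering, then rewrite the second ordering as that position sequence:
positions: Ava→1, Nia→2, Fay→3, Omar→4, Jae→5
second ordering as positions: [1, 2, 5, 4, 3]
Discordant pairs = inversions in this position sequence.
1: 0
2: 0
5: 4, 3 → 2
4: 3 → 1
3: 0
Total: 0 + 0 + 2 + 1 + 0 = 3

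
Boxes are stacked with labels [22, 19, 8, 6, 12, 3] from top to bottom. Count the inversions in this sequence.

13

For each element, count later entries that are smaller:
22: 5
19: 4
8: 2
6: 1
12: 1
3: 0
Sum: 5 + 4 + 2 + 1 + 1 + 0 = 13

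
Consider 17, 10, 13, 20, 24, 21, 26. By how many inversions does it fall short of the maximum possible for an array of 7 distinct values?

18

Maximum inversions for 7 distinct elements is C(7, 2) = 7·6/2 = 21.
Current inversions — for each element, count later smaller elements:
17: 2
10: 0
13: 0
20: 0
24: 1
21: 0
26: 0
Current total: 2 + 0 + 0 + 0 + 1 + 0 + 0 = 3
Shortfall: 21 − 3 = 18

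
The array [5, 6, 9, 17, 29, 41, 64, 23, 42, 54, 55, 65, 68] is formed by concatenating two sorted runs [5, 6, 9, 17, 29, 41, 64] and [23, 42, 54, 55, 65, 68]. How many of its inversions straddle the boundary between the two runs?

6 cross-inversions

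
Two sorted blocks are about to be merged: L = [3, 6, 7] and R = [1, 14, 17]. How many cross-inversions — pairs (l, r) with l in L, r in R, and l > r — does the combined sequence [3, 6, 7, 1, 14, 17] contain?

For each element r of the right run, count left-run elements greater than r:
r = 1: 3, 6, 7 → 3
r = 14: none → 0
r = 17: none → 0
Cross-inversions: 3 + 0 + 0 = 3

3 cross-inversions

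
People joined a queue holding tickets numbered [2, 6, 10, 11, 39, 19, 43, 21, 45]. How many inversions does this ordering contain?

For each element, count later entries that are smaller:
2: 0
6: 0
10: 0
11: 0
39: 2
19: 0
43: 1
21: 0
45: 0
Sum: 0 + 0 + 0 + 0 + 2 + 0 + 1 + 0 + 0 = 3

3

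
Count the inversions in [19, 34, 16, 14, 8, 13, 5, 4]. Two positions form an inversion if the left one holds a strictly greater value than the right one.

Element-by-element contributions:
19: 6
34: 6
16: 5
14: 4
8: 2
13: 2
5: 1
4: 0
Sum: 6 + 6 + 5 + 4 + 2 + 2 + 1 + 0 = 26

26 inversions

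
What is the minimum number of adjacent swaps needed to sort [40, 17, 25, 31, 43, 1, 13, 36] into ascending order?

15 adjacent swaps

The minimum number of adjacent swaps to sort an array equals its inversion count, since every such swap removes exactly one inversion.
Count inversions — for each element, later elements that are smaller:
40: 17, 25, 31, 1, 13, 36 → 6
17: 1, 13 → 2
25: 1, 13 → 2
31: 1, 13 → 2
43: 1, 13, 36 → 3
1: none → 0
13: none → 0
36: none → 0
Total inversions: 6 + 2 + 2 + 2 + 3 + 0 + 0 + 0 = 15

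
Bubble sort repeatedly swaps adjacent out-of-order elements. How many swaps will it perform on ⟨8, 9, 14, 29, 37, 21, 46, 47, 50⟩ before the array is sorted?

Adjacent swaps: 2

Each adjacent swap fixes exactly one inversion, so the minimum swap count equals the number of inversions.
Count inversions — for each element, later elements that are smaller:
8: none → 0
9: none → 0
14: none → 0
29: 21 → 1
37: 21 → 1
21: none → 0
46: none → 0
47: none → 0
50: none → 0
Total inversions: 0 + 0 + 0 + 1 + 1 + 0 + 0 + 0 + 0 = 2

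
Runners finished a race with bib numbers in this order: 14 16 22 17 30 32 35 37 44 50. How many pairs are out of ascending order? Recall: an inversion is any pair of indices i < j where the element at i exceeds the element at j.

Inversions: 1

For each element, count later entries that are smaller:
14 → none → 0
16 → none → 0
22 → 17 → 1
17 → none → 0
30 → none → 0
32 → none → 0
35 → none → 0
37 → none → 0
44 → none → 0
50 → none → 0
Sum: 0 + 0 + 1 + 0 + 0 + 0 + 0 + 0 + 0 + 0 = 1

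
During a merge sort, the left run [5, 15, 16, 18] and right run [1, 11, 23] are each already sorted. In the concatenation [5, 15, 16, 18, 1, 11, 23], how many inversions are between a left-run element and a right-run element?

7 split inversions

Take each right-half value and tally the left-half values above it:
r = 1: 5, 15, 16, 18 → 4
r = 11: 15, 16, 18 → 3
r = 23: none → 0
Cross-inversions: 4 + 3 + 0 = 7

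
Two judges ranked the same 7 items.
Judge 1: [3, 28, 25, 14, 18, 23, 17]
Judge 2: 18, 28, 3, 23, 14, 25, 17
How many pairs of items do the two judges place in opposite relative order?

Assign each item its position (1..7) in the first ordering, then rewrite the second ordering as that position sequence:
positions: 3→1, 28→2, 25→3, 14→4, 18→5, 23→6, 17→7
second ordering as positions: [5, 2, 1, 6, 4, 3, 7]
Discordant pairs = inversions in this position sequence.
5: 2, 1, 4, 3 → 4
2: 1 → 1
1: 0
6: 4, 3 → 2
4: 3 → 1
3: 0
7: 0
Total: 4 + 1 + 0 + 2 + 1 + 0 + 0 = 8

8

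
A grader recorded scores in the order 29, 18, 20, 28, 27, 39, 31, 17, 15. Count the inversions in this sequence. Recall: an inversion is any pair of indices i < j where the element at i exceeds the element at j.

21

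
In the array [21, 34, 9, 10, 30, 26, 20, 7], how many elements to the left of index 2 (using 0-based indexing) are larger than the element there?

The element at index 2 is 9.
Elements before it: 21, 34
Those larger than 9: 21, 34

2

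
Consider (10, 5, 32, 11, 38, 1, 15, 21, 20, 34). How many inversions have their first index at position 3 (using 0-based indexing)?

The element at index 3 is 11.
Elements after it: 38, 1, 15, 21, 20, 34
Those smaller than 11: 1

1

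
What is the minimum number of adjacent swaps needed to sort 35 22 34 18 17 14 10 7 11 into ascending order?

33 adjacent swaps

Minimum adjacent swaps = number of inversions (each swap of adjacent out-of-order elements removes one inversion and no swap can remove more).
Count inversions — for each element, later elements that are smaller:
35: 22, 34, 18, 17, 14, 10, 7, 11 → 8
22: 18, 17, 14, 10, 7, 11 → 6
34: 18, 17, 14, 10, 7, 11 → 6
18: 17, 14, 10, 7, 11 → 5
17: 14, 10, 7, 11 → 4
14: 10, 7, 11 → 3
10: 7 → 1
7: none → 0
11: none → 0
Total inversions: 8 + 6 + 6 + 5 + 4 + 3 + 1 + 0 + 0 = 33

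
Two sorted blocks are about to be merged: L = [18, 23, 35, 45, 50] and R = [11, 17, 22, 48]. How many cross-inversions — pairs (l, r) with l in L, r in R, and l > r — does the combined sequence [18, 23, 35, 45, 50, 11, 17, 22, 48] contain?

Take each right-half value and tally the left-half values above it:
r = 11: 18, 23, 35, 45, 50 → 5
r = 17: 18, 23, 35, 45, 50 → 5
r = 22: 23, 35, 45, 50 → 4
r = 48: 50 → 1
Cross-inversions: 5 + 5 + 4 + 1 = 15

15 cross-inversions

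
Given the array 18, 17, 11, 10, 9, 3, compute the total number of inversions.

Count, for each position, how many later elements it exceeds:
18 → 17, 11, 10, 9, 3 → 5
17 → 11, 10, 9, 3 → 4
11 → 10, 9, 3 → 3
10 → 9, 3 → 2
9 → 3 → 1
3 → none → 0
Sum: 5 + 4 + 3 + 2 + 1 + 0 = 15

15 inversions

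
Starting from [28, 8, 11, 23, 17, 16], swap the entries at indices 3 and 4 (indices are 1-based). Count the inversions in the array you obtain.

Positions 3 and 4 hold 11 and 23; after swapping, the array is [28, 8, 23, 11, 17, 16].
Sweep left to right; for each value list the smaller values that follow it:
28: 5
8: 0
23: 3
11: 0
17: 1
16: 0
Sum: 5 + 0 + 3 + 0 + 1 + 0 = 9

9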